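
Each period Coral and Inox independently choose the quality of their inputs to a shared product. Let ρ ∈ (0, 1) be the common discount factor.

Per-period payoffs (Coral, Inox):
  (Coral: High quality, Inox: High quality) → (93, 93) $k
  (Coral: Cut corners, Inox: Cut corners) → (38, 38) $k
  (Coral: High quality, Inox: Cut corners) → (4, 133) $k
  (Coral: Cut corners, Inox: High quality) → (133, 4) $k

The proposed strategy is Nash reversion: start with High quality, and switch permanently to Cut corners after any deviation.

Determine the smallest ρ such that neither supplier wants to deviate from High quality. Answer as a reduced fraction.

One-period gain from deviating is 133 − 93 = 40. The loss is 93 − 38 = 55 in every subsequent period, with present value 55·ρ/(1−ρ).
Deviation is unprofitable when 55·ρ/(1−ρ) ≥ 40, i.e. ρ/(1−ρ) ≥ 8/11.
Equivalently ρ ≥ 40/(40+55) = 8/19.

8/19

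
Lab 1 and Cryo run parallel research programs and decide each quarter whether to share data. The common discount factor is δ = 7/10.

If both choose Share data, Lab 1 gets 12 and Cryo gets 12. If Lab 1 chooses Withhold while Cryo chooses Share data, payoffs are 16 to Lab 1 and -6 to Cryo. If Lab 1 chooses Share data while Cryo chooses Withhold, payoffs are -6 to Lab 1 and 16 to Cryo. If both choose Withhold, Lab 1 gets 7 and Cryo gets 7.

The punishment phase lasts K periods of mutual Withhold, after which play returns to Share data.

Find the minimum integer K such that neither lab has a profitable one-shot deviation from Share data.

No profitable deviation requires (12−7)(δ+…+δ^K) ≥ 16−12, i.e. δ+…+δ^K ≥ 4/5 ≈ 0.8000.
With δ = 7/10, the partial sums are K=1: 0.7000, K=2: 1.1900.
K = 2 is the first length at which the sum reaches 0.8000.

2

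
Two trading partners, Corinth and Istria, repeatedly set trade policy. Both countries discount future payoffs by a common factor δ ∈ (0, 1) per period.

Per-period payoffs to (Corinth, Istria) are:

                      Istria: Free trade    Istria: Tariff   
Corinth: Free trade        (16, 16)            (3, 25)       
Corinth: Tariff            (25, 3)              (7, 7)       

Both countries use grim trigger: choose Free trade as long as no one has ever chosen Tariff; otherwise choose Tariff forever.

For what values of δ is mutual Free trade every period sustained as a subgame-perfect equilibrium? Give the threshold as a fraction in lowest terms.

Cooperation forever yields 16 each period: 16/(1−δ).
Deviating yields 25 once, then 7 forever: 25 + 7δ/(1−δ).
No profitable deviation requires 16/(1−δ) ≥ 25 + 7δ/(1−δ).
Multiplying by (1−δ): 16 ≥ 25(1−δ) + 7δ = 25 − 18δ.
So 18δ ≥ 9, i.e. δ ≥ 9/18 = 1/2.

1/2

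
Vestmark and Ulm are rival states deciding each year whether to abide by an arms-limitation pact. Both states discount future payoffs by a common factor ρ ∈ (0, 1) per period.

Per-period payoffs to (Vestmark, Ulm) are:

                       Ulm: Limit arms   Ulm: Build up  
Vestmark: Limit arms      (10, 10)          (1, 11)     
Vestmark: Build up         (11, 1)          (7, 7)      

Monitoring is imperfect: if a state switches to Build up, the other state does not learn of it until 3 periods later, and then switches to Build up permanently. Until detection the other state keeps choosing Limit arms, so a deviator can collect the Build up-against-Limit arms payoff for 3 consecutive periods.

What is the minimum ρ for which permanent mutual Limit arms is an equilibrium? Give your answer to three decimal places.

A deviator earns 11 for 3 periods, then 7 forever; cooperating earns 10 forever. Multiplying the IC by (1−ρ):
10 ≥ 11(1−ρ^3) + 7ρ^3, so 4·ρ^3 ≥ 1 and ρ^3 ≥ 1/4.
ρ ≥ (1/4)^(1/3) ≈ 0.630.

0.630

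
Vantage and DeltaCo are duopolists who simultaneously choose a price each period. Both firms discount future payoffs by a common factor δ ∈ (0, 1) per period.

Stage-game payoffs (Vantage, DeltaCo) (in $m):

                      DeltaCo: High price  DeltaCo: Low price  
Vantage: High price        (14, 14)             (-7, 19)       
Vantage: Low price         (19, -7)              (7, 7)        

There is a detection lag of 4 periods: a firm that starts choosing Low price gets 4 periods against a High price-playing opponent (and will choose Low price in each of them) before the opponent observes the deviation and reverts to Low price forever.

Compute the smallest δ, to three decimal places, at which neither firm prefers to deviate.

0.803

Deviating for the 4 undetected periods gains 19−14 = 5 per period over cooperation, then loses 14−7 = 7 per period forever once punishment starts.
Gain: 5(1 + δ + … + δ^3); loss: 7·δ^4/(1−δ).
No profitable deviation ⇔ 5(1−δ^4) ≤ 7·δ^4, i.e. δ^4 ≥ 5/(5+7) = 5/12.
Hence δ ≥ (5/12)^(1/4) ≈ 0.803.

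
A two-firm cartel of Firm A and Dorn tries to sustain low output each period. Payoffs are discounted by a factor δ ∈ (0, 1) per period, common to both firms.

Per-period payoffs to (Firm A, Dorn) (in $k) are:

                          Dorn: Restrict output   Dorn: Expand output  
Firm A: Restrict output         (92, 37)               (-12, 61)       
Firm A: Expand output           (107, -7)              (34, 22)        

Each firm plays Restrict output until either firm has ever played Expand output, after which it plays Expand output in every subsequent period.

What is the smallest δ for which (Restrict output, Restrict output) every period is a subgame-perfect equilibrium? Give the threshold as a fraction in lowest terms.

8/13

For Firm A: deviation gain 107−92 = 15, per-period punishment loss 92−34 = 58. IC gives δ ≥ 15/73.
For Dorn: gain 24, loss 15 per period, so δ ≥ 24/39 = 8/13.
The tighter constraint is Dorn's, so cooperation needs δ ≥ 8/13.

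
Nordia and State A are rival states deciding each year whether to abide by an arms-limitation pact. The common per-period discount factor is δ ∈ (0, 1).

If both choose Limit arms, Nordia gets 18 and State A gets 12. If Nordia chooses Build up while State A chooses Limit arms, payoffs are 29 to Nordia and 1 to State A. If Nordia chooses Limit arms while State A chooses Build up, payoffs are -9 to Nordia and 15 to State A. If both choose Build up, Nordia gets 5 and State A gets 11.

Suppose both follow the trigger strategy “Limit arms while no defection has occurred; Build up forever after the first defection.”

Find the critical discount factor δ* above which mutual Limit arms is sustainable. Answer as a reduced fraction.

Nordia: cooperation gives 18 each period; deviation gives 29 once then 5 forever.
  18/(1−δ) ≥ 29 + 5δ/(1−δ) ⇒ δ ≥ 11/24.
State A: cooperation gives 12 each period; deviation gives 15 once then 11 forever.
  δ ≥ 3/4.
Both must hold, so the binding constraint is State A's: δ ≥ 3/4.

3/4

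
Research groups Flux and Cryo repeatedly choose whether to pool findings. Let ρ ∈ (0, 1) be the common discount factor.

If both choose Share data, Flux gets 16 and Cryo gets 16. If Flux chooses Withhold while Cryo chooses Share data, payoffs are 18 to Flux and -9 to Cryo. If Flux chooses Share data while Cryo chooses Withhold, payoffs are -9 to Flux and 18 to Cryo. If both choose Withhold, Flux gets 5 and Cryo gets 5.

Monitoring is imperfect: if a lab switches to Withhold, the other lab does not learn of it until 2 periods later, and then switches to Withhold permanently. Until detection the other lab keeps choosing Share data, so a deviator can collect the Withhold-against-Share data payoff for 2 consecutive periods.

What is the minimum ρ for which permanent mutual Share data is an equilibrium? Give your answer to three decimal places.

The best deviation is to choose Withhold for all 2 undetected periods, earning 18 each, then 5 forever once detected.
Deviation value: 18(1−ρ^2)/(1−ρ) + 5ρ^2/(1−ρ); cooperation value: 16/(1−ρ).
IC: 16 ≥ 18(1−ρ^2) + 5ρ^2 = 18 − 13ρ^2.
So ρ^2 ≥ 2/13, giving ρ ≥ (2/13)^(1/2) ≈ 0.392.

0.392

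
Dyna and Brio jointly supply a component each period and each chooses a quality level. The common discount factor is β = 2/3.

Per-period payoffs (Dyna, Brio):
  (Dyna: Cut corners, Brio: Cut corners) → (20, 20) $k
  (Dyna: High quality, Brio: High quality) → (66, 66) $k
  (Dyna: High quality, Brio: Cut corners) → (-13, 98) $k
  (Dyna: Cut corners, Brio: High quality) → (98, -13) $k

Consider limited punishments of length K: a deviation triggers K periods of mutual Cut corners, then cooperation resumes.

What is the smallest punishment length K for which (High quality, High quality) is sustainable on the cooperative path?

No profitable deviation requires (66−20)(β+…+β^K) ≥ 98−66, i.e. β+…+β^K ≥ 16/23 ≈ 0.6957.
With β = 2/3, the partial sums are K=1: 0.6667, K=2: 1.1111.
K = 2 is the first length at which the sum reaches 0.6957.

2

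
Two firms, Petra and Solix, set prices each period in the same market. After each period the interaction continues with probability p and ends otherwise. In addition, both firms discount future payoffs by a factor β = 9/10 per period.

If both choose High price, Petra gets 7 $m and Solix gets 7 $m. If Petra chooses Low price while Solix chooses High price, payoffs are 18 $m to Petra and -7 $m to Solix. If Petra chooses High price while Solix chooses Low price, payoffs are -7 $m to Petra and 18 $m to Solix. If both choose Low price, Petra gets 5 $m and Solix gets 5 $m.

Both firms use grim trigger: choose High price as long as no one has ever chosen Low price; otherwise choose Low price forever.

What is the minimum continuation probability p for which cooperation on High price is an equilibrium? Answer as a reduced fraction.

110/117

With continuation probability p and discount β, the effective per-period discount factor is βp.
Grim-trigger IC: βp ≥ (18−7)/(18−5) = 11/13.
So p ≥ (11/13)/(9/10) = 110/117.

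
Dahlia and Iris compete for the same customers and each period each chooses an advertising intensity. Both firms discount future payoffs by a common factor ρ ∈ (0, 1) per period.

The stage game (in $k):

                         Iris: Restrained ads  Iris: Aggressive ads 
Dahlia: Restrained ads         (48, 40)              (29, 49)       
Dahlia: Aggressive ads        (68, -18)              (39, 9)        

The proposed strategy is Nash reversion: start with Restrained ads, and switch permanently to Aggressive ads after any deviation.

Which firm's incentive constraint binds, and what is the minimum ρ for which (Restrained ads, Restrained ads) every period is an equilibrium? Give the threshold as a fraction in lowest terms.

Dahlia; ρ ≥ 20/29

Dahlia's threshold: (68−48)/(68−39) = 20/29.
Iris's threshold: (49−40)/(49−9) = 9/40.
20/29 > 9/40, so Dahlia binds and ρ* = 20/29.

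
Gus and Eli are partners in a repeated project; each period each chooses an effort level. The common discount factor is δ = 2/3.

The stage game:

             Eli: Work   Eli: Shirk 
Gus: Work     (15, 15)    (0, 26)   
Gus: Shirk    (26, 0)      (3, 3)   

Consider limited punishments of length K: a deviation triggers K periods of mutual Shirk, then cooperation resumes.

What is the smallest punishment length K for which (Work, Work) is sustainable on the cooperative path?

IC: δ(1−δ^K)/(1−δ) ≥ (26−15)/(15−3) = 11/12.
With δ = 2/3: need 1 − δ^K ≥ 11/12·(1−2/3)/(2/3), i.e. δ^K ≤ 0.5417.
Since (2/3)^1 = 0.6667 and (2/3)^2 = 0.4444, the smallest such K is 2.

2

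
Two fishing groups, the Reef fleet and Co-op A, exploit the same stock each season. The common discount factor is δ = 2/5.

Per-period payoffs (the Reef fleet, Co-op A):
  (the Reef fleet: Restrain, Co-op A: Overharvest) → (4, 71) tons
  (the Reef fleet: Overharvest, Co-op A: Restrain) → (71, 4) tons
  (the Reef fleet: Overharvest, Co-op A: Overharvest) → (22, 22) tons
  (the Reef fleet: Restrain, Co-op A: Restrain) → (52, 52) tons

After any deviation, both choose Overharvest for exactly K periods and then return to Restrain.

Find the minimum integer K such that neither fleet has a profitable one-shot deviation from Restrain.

4

Need Σ_{k=1}^{K} δ^k ≥ (71−52)/(52−22) = 0.6333 at δ = 2/5.
At K = 3 the sum is 0.6240 < 0.6333; at K = 4 it is 0.6496 ≥ 0.6333.
So the minimum punishment length is K = 4.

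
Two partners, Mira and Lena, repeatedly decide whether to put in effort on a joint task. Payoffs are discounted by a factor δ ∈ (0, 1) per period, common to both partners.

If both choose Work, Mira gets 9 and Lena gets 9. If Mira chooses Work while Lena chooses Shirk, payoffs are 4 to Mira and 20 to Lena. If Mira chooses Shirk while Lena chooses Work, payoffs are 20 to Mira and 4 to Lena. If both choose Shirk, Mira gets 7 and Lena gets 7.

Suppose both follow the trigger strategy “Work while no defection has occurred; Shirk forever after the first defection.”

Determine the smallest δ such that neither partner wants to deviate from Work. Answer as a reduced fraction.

11/13

Under grim trigger the critical discount factor is (T−C)/(T−P) with T = 20, C = 9, P = 7.
δ* = (20−9)/(20−7) = 11/13.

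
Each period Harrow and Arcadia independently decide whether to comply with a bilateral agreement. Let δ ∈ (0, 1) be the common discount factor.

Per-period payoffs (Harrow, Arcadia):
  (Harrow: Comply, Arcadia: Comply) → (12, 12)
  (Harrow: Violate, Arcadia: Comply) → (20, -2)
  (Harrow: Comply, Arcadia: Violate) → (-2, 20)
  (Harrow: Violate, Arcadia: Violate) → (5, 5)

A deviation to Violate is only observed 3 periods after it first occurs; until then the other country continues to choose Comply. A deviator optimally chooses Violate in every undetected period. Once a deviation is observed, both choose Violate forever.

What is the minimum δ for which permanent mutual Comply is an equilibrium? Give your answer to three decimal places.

A deviator earns 20 for 3 periods, then 5 forever; cooperating earns 12 forever. Multiplying the IC by (1−δ):
12 ≥ 20(1−δ^3) + 5δ^3, so 15·δ^3 ≥ 8 and δ^3 ≥ 8/15.
δ ≥ (8/15)^(1/3) ≈ 0.811.

0.811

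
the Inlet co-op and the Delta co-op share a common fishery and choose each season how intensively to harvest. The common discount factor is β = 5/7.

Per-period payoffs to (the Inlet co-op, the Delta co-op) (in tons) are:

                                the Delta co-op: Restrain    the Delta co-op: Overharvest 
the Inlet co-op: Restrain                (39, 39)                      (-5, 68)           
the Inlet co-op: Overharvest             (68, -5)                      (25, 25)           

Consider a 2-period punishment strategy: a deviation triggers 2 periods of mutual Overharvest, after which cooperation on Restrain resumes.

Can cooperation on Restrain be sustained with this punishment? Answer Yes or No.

Comparing payoff streams over the 3 periods until play realigns: cooperate → 39(1+β+…+β^2); deviate → 68 + 25(β+…+β^2).
Cooperation is sustained iff (39−25)(β+…+β^2) ≥ 68−39.
β+…+β^2 = 5/7·(1−(5/7)^2)/(1−5/7) = 1.2245, and (68−39)/(39−25) = 2.0714.
1.2245 < 2.0714, so cooperation is not sustainable.

No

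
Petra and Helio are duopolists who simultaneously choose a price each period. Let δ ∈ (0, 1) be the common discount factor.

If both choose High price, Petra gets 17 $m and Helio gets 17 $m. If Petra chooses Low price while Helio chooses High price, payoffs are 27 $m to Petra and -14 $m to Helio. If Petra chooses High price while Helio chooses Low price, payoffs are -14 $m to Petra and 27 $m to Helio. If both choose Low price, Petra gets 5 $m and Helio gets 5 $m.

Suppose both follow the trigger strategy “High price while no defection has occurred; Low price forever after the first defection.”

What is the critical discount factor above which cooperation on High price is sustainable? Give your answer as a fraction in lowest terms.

5/11

Cooperation forever yields 17 each period: 17/(1−δ).
Deviating yields 27 once, then 5 forever: 27 + 5δ/(1−δ).
No profitable deviation requires 17/(1−δ) ≥ 27 + 5δ/(1−δ).
Multiplying by (1−δ): 17 ≥ 27(1−δ) + 5δ = 27 − 22δ.
So 22δ ≥ 10, i.e. δ ≥ 10/22 = 5/11.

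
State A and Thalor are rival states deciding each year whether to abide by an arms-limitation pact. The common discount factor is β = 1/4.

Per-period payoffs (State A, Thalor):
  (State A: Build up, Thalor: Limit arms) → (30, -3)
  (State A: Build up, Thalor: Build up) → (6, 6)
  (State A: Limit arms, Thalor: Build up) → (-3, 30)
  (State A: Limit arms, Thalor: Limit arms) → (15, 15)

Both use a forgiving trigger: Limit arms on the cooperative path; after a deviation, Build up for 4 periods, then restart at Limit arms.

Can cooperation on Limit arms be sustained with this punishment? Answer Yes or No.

No

Comparing payoff streams over the 5 periods until play realigns: cooperate → 15(1+β+…+β^4); deviate → 30 + 6(β+…+β^4).
Cooperation is sustained iff (15−6)(β+…+β^4) ≥ 30−15.
β+…+β^4 = 1/4·(1−(1/4)^4)/(1−1/4) = 0.3320, and (30−15)/(15−6) = 1.6667.
0.3320 < 1.6667, so cooperation is not sustainable.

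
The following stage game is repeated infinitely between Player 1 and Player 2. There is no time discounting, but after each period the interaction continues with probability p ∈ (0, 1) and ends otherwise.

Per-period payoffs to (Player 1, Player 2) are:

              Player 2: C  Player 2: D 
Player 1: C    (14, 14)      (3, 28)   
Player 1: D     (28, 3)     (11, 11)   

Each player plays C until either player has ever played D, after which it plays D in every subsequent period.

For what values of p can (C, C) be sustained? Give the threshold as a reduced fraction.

14/17

Expected cooperation value is 14 + p·14 + p²·14 + … = 14/(1−p); deviation gives 28 + p·11/(1−p).
14 ≥ 28(1−p) + 11p ⇒ 17p ≥ 14 ⇒ p ≥ 14/17.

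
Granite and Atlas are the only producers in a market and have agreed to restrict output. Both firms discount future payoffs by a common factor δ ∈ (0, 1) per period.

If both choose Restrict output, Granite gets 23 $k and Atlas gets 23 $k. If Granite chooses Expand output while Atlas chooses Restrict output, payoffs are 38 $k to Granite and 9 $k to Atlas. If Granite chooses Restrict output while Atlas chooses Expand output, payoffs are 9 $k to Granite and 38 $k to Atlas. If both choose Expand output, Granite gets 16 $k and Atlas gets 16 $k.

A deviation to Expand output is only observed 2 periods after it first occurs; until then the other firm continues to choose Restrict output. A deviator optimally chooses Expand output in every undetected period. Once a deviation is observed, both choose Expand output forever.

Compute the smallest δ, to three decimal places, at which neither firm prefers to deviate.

The best deviation is to choose Expand output for all 2 undetected periods, earning 38 each, then 16 forever once detected.
Deviation value: 38(1−δ^2)/(1−δ) + 16δ^2/(1−δ); cooperation value: 23/(1−δ).
IC: 23 ≥ 38(1−δ^2) + 16δ^2 = 38 − 22δ^2.
So δ^2 ≥ 15/22, giving δ ≥ (15/22)^(1/2) ≈ 0.826.

0.826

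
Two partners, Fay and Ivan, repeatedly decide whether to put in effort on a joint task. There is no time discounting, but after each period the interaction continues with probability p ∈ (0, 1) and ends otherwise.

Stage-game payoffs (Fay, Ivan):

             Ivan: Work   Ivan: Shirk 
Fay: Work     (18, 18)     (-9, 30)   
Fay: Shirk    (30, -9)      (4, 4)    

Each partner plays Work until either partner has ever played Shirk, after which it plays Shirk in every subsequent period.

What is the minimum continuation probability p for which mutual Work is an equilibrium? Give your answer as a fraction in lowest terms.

Expected cooperation value is 18 + p·18 + p²·18 + … = 18/(1−p); deviation gives 30 + p·4/(1−p).
18 ≥ 30(1−p) + 4p ⇒ 26p ≥ 12 ⇒ p ≥ 12/26 = 6/13.

6/13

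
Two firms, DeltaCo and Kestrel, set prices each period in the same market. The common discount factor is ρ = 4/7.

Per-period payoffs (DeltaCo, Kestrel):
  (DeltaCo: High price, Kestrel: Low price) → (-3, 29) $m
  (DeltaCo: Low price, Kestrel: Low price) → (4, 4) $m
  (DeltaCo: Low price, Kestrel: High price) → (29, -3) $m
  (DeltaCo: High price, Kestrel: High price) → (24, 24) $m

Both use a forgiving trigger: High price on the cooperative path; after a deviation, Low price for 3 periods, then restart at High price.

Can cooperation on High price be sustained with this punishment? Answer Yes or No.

Comparing payoff streams over the 4 periods until play realigns: cooperate → 24(1+ρ+…+ρ^3); deviate → 29 + 4(ρ+…+ρ^3).
Cooperation is sustained iff (24−4)(ρ+…+ρ^3) ≥ 29−24.
ρ+…+ρ^3 = 4/7·(1−(4/7)^3)/(1−4/7) = 1.0845, and (29−24)/(24−4) = 0.2500.
1.0845 ≥ 0.2500, so cooperation is sustainable.

Yes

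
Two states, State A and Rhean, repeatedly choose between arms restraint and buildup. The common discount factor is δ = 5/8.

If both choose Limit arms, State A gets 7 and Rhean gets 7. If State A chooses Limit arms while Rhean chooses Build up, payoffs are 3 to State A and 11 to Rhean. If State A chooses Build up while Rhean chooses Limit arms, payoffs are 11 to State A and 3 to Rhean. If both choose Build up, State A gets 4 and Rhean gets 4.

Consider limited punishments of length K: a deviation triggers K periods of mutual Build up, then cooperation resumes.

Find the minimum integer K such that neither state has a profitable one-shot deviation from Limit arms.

IC: δ(1−δ^K)/(1−δ) ≥ (11−7)/(7−4) = 4/3.
With δ = 5/8: need 1 − δ^K ≥ 4/3·(1−5/8)/(5/8), i.e. δ^K ≤ 0.2000.
Since (5/8)^3 = 0.2441 and (5/8)^4 = 0.1526, the smallest such K is 4.

4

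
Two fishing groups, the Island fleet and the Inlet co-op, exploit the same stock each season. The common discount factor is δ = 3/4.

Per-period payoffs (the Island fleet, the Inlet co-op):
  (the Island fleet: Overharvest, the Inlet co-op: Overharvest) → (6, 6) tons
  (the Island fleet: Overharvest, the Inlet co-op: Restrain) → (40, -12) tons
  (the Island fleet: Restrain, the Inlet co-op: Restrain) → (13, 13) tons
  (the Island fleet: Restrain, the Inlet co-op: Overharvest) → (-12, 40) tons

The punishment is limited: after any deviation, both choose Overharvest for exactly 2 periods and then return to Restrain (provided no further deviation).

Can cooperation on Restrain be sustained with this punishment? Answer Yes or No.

Comparing payoff streams over the 3 periods until play realigns: cooperate → 13(1+δ+…+δ^2); deviate → 40 + 6(δ+…+δ^2).
Cooperation is sustained iff (13−6)(δ+…+δ^2) ≥ 40−13.
δ+…+δ^2 = 3/4·(1−(3/4)^2)/(1−3/4) = 1.3125, and (40−13)/(13−6) = 3.8571.
1.3125 < 3.8571, so cooperation is not sustainable.

No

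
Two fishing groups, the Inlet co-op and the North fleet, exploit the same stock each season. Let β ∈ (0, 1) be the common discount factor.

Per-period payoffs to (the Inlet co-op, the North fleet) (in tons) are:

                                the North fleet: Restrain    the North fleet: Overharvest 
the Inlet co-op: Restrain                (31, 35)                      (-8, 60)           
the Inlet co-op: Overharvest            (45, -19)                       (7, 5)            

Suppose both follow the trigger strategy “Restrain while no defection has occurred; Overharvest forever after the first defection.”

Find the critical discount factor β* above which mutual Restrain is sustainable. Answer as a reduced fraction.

For the Inlet co-op: deviation gain 45−31 = 14, per-period punishment loss 31−7 = 24. IC gives β ≥ 14/38 = 7/19.
For the North fleet: gain 25, loss 30 per period, so β ≥ 25/55 = 5/11.
The tighter constraint is the North fleet's, so cooperation needs β ≥ 5/11.

5/11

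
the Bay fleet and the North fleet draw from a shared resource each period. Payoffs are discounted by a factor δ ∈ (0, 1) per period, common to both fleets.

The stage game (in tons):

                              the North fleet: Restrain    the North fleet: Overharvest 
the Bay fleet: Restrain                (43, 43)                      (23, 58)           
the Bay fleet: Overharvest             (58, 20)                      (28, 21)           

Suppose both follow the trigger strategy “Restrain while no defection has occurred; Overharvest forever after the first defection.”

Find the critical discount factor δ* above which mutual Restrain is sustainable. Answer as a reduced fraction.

For the Bay fleet: deviation gain 58−43 = 15, per-period punishment loss 43−28 = 15. IC gives δ ≥ 15/30 = 1/2.
For the North fleet: gain 15, loss 22 per period, so δ ≥ 15/37.
The tighter constraint is the Bay fleet's, so cooperation needs δ ≥ 1/2.

1/2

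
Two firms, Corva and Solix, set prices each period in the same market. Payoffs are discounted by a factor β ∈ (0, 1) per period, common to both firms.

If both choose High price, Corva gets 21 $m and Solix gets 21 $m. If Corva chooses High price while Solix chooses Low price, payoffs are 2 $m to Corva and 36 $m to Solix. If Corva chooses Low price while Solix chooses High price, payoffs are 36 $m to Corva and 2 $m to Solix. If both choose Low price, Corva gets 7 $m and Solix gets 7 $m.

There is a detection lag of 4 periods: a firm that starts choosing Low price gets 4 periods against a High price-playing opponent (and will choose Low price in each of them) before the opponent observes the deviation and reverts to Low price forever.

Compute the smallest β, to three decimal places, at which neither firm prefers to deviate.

0.848

The best deviation is to choose Low price for all 4 undetected periods, earning 36 each, then 7 forever once detected.
Deviation value: 36(1−β^4)/(1−β) + 7β^4/(1−β); cooperation value: 21/(1−β).
IC: 21 ≥ 36(1−β^4) + 7β^4 = 36 − 29β^4.
So β^4 ≥ 15/29, giving β ≥ (15/29)^(1/4) ≈ 0.848.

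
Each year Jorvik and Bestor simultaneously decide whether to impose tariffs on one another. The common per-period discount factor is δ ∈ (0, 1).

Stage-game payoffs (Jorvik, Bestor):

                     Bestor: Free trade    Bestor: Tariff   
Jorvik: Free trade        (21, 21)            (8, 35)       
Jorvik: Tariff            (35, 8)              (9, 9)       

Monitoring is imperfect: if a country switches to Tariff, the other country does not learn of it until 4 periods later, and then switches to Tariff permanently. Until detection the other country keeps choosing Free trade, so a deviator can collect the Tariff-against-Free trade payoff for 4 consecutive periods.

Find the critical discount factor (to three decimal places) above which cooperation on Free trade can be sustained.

Deviating for the 4 undetected periods gains 35−21 = 14 per period over cooperation, then loses 21−9 = 12 per period forever once punishment starts.
Gain: 14(1 + δ + … + δ^3); loss: 12·δ^4/(1−δ).
No profitable deviation ⇔ 14(1−δ^4) ≤ 12·δ^4, i.e. δ^4 ≥ 14/(14+12) = 7/13.
Hence δ ≥ (7/13)^(1/4) ≈ 0.857.

0.857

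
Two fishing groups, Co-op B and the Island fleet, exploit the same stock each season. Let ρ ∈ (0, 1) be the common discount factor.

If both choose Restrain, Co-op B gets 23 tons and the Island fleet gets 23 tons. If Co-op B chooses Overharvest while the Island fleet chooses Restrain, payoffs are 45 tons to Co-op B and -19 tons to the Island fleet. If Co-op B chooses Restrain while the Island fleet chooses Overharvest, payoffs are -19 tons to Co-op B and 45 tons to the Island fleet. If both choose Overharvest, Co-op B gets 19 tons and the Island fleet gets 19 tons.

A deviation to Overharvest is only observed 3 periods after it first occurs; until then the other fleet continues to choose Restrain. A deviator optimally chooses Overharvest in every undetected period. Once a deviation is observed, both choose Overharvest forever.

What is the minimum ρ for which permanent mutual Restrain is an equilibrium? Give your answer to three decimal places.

Deviating for the 3 undetected periods gains 45−23 = 22 per period over cooperation, then loses 23−19 = 4 per period forever once punishment starts.
Gain: 22(1 + ρ + … + ρ^2); loss: 4·ρ^3/(1−ρ).
No profitable deviation ⇔ 22(1−ρ^3) ≤ 4·ρ^3, i.e. ρ^3 ≥ 22/(22+4) = 11/13.
Hence ρ ≥ (11/13)^(1/3) ≈ 0.946.

0.946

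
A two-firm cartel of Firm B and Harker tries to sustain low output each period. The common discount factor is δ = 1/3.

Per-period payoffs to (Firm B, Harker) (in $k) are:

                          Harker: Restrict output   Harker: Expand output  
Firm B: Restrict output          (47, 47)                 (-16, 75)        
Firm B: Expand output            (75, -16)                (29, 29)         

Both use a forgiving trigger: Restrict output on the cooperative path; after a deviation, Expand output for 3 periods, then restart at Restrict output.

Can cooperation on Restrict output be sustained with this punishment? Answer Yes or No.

No

IC: δ+…+δ^3 ≥ (75−47)/(47−29) = 14/9.
At δ = 1/3: partial sum = 0.4815 < 1.5556. Cooperation not sustainable.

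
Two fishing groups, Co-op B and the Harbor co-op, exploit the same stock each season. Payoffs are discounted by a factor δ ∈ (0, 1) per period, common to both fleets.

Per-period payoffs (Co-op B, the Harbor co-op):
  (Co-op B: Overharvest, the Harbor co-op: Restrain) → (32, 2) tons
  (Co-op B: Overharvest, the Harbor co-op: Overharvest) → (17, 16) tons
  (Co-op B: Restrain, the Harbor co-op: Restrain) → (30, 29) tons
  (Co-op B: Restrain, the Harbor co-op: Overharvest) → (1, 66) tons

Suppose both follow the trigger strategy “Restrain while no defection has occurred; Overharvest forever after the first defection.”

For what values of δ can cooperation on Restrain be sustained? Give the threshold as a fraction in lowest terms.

Co-op B's threshold: (32−30)/(32−17) = 2/15.
the Harbor co-op's threshold: (66−29)/(66−16) = 37/50.
2/15 < 37/50, so the Harbor co-op binds and δ* = 37/50.

37/50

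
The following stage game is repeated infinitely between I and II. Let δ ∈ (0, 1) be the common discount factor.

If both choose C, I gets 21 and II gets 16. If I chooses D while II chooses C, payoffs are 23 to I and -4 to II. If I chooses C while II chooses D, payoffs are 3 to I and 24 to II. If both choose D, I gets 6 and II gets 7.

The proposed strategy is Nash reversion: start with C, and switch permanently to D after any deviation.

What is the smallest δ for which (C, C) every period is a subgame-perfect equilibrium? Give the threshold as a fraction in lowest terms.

8/17

I's threshold: (23−21)/(23−6) = 2/17.
II's threshold: (24−16)/(24−7) = 8/17.
2/17 < 8/17, so II binds and δ* = 8/17.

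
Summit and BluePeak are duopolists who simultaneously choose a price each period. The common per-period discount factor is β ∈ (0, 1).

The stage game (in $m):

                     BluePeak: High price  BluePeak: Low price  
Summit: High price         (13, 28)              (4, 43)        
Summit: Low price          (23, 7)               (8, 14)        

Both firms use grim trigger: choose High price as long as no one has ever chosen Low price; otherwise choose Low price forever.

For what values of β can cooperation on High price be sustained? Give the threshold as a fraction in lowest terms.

2/3

Summit: cooperation gives 13 each period; deviation gives 23 once then 8 forever.
  13/(1−β) ≥ 23 + 8β/(1−β) ⇒ β ≥ 10/15 = 2/3.
BluePeak: cooperation gives 28 each period; deviation gives 43 once then 14 forever.
  β ≥ 15/29.
Both must hold, so the binding constraint is Summit's: β ≥ 2/3.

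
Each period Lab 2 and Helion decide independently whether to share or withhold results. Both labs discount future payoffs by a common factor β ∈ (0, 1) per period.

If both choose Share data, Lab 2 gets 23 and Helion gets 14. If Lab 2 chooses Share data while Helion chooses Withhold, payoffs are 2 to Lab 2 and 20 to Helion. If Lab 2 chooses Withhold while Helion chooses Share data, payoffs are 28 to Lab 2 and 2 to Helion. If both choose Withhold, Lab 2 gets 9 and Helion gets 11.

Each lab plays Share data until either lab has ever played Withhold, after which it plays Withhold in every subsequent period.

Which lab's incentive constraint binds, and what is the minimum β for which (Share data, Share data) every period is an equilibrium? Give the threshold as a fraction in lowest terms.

Lab 2: cooperation gives 23 each period; deviation gives 28 once then 9 forever.
  23/(1−β) ≥ 28 + 9β/(1−β) ⇒ β ≥ 5/19.
Helion: cooperation gives 14 each period; deviation gives 20 once then 11 forever.
  β ≥ 6/9 = 2/3.
Both must hold, so the binding constraint is Helion's: β ≥ 2/3.

Helion; β ≥ 2/3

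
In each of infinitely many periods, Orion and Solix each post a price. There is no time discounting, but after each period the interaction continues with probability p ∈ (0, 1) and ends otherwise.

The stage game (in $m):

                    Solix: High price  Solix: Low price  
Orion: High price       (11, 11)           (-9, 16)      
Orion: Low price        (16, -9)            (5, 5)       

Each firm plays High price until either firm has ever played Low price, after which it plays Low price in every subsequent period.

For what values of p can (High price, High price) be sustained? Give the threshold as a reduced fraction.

With no time discounting, the continuation probability p plays the role of the discount factor.
Grim-trigger IC: 11/(1−p) ≥ 16 + 5p/(1−p) ⇒ p ≥ (16−11)/(16−5) = 5/11.

5/11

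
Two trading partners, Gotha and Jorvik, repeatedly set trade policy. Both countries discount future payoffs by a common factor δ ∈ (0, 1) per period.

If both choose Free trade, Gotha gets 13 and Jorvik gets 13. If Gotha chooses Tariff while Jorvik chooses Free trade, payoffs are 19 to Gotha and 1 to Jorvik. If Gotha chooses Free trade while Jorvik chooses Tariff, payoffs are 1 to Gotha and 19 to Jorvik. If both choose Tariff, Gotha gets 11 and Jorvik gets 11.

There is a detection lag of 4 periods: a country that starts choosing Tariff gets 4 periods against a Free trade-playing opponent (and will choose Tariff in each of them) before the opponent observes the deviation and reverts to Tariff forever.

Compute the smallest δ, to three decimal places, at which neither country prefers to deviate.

The best deviation is to choose Tariff for all 4 undetected periods, earning 19 each, then 11 forever once detected.
Deviation value: 19(1−δ^4)/(1−δ) + 11δ^4/(1−δ); cooperation value: 13/(1−δ).
IC: 13 ≥ 19(1−δ^4) + 11δ^4 = 19 − 8δ^4.
So δ^4 ≥ 6/8 = 3/4, giving δ ≥ (3/4)^(1/4) ≈ 0.931.

0.931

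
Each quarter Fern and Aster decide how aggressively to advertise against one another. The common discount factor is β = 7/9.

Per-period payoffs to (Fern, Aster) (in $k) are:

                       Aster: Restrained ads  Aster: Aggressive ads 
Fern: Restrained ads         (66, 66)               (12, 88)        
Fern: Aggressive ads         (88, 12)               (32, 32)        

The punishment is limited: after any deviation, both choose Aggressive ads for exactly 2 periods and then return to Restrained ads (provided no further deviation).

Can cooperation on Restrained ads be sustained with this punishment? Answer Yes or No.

Yes

A one-shot deviation gives 88 now, then 32 for 2 periods, then back to 66.
Gain from deviating: (88−66) today; loss: (66−32) in each of the next 2 periods.
No-deviation condition: (66−32)(β+…+β^2) ≥ 88−66, i.e. β+…+β^2 ≥ 11/17.
At β = 7/9: β+…+β^2 = 1.3827 ≥ 0.6471.
So cooperation is sustainable.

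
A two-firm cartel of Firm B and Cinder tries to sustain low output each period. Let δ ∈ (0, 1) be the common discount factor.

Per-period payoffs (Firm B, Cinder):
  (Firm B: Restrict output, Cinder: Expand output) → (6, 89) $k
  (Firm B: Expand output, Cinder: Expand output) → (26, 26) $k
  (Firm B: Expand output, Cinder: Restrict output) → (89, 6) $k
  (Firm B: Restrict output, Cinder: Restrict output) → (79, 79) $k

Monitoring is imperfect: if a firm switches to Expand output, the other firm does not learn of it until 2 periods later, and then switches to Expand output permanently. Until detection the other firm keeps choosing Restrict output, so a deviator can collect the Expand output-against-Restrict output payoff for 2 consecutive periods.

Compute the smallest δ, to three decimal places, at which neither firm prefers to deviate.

0.398

The best deviation is to choose Expand output for all 2 undetected periods, earning 89 each, then 26 forever once detected.
Deviation value: 89(1−δ^2)/(1−δ) + 26δ^2/(1−δ); cooperation value: 79/(1−δ).
IC: 79 ≥ 89(1−δ^2) + 26δ^2 = 89 − 63δ^2.
So δ^2 ≥ 10/63, giving δ ≥ (10/63)^(1/2) ≈ 0.398.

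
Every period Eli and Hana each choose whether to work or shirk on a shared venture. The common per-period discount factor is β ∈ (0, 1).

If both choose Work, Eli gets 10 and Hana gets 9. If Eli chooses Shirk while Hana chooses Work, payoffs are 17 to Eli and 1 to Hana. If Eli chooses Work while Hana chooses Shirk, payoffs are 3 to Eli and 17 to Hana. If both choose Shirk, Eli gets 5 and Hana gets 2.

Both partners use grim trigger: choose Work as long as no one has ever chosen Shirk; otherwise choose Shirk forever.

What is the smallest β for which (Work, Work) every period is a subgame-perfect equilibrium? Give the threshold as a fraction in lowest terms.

Eli's threshold: (17−10)/(17−5) = 7/12.
Hana's threshold: (17−9)/(17−2) = 8/15.
7/12 > 8/15, so Eli binds and β* = 7/12.

7/12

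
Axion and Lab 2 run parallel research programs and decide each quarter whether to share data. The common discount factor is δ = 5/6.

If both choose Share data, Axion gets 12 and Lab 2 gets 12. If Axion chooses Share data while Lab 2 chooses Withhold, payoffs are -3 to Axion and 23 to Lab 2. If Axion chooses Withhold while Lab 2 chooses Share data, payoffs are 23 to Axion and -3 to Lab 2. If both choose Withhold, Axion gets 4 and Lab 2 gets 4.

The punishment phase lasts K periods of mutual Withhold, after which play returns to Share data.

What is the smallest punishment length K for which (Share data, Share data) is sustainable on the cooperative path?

IC: δ(1−δ^K)/(1−δ) ≥ (23−12)/(12−4) = 11/8.
With δ = 5/6: need 1 − δ^K ≥ 11/8·(1−5/6)/(5/6), i.e. δ^K ≤ 0.7250.
Since (5/6)^1 = 0.8333 and (5/6)^2 = 0.6944, the smallest such K is 2.

2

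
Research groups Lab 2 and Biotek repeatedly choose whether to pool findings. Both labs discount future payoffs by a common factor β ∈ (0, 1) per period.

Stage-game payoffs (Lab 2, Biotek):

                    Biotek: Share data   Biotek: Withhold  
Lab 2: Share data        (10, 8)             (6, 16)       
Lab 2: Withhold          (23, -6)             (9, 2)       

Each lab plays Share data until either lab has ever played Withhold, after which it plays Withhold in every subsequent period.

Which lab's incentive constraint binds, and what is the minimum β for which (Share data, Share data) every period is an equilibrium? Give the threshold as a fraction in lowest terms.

Lab 2; β ≥ 13/14

For Lab 2: deviation gain 23−10 = 13, per-period punishment loss 10−9 = 1. IC gives β ≥ 13/14.
For Biotek: gain 8, loss 6 per period, so β ≥ 8/14 = 4/7.
The tighter constraint is Lab 2's, so cooperation needs β ≥ 13/14.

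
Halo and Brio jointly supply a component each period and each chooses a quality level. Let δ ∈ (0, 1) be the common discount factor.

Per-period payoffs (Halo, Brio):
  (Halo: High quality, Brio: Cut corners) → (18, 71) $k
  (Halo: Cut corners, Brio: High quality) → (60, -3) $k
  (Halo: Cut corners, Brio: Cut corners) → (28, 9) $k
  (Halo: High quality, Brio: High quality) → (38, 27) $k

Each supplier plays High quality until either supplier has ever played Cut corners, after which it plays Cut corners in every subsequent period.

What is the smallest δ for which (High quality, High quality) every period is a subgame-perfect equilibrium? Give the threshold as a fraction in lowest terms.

22/31

Halo: cooperation gives 38 each period; deviation gives 60 once then 28 forever.
  38/(1−δ) ≥ 60 + 28δ/(1−δ) ⇒ δ ≥ 22/32 = 11/16.
Brio: cooperation gives 27 each period; deviation gives 71 once then 9 forever.
  δ ≥ 44/62 = 22/31.
Both must hold, so the binding constraint is Brio's: δ ≥ 22/31.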